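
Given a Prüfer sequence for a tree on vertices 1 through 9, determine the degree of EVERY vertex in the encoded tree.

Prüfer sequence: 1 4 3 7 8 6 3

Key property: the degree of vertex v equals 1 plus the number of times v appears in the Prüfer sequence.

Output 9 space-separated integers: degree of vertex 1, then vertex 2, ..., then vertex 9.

Answer: 2 1 3 2 1 2 2 2 1

Derivation:
p_1 = 1: count[1] becomes 1
p_2 = 4: count[4] becomes 1
p_3 = 3: count[3] becomes 1
p_4 = 7: count[7] becomes 1
p_5 = 8: count[8] becomes 1
p_6 = 6: count[6] becomes 1
p_7 = 3: count[3] becomes 2
Degrees (1 + count): deg[1]=1+1=2, deg[2]=1+0=1, deg[3]=1+2=3, deg[4]=1+1=2, deg[5]=1+0=1, deg[6]=1+1=2, deg[7]=1+1=2, deg[8]=1+1=2, deg[9]=1+0=1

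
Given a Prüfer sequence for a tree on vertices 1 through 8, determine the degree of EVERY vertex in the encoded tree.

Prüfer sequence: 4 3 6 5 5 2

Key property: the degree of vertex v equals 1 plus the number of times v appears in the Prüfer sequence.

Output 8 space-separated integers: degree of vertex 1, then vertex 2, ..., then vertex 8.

Answer: 1 2 2 2 3 2 1 1

Derivation:
p_1 = 4: count[4] becomes 1
p_2 = 3: count[3] becomes 1
p_3 = 6: count[6] becomes 1
p_4 = 5: count[5] becomes 1
p_5 = 5: count[5] becomes 2
p_6 = 2: count[2] becomes 1
Degrees (1 + count): deg[1]=1+0=1, deg[2]=1+1=2, deg[3]=1+1=2, deg[4]=1+1=2, deg[5]=1+2=3, deg[6]=1+1=2, deg[7]=1+0=1, deg[8]=1+0=1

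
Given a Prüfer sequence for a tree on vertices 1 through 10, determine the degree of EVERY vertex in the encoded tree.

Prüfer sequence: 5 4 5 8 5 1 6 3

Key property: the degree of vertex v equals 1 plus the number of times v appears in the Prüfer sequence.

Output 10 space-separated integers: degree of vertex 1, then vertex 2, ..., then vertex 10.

p_1 = 5: count[5] becomes 1
p_2 = 4: count[4] becomes 1
p_3 = 5: count[5] becomes 2
p_4 = 8: count[8] becomes 1
p_5 = 5: count[5] becomes 3
p_6 = 1: count[1] becomes 1
p_7 = 6: count[6] becomes 1
p_8 = 3: count[3] becomes 1
Degrees (1 + count): deg[1]=1+1=2, deg[2]=1+0=1, deg[3]=1+1=2, deg[4]=1+1=2, deg[5]=1+3=4, deg[6]=1+1=2, deg[7]=1+0=1, deg[8]=1+1=2, deg[9]=1+0=1, deg[10]=1+0=1

Answer: 2 1 2 2 4 2 1 2 1 1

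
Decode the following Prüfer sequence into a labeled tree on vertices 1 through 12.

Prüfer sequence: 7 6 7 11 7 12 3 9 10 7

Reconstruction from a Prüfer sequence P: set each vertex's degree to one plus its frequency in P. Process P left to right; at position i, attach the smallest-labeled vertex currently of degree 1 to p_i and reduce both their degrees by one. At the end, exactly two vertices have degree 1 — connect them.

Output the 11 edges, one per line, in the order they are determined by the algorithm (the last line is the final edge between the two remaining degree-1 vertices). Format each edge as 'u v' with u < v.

Answer: 1 7
2 6
4 7
5 11
6 7
8 12
3 11
3 9
9 10
7 10
7 12

Derivation:
Initial degrees: {1:1, 2:1, 3:2, 4:1, 5:1, 6:2, 7:5, 8:1, 9:2, 10:2, 11:2, 12:2}
Step 1: smallest deg-1 vertex = 1, p_1 = 7. Add edge {1,7}. Now deg[1]=0, deg[7]=4.
Step 2: smallest deg-1 vertex = 2, p_2 = 6. Add edge {2,6}. Now deg[2]=0, deg[6]=1.
Step 3: smallest deg-1 vertex = 4, p_3 = 7. Add edge {4,7}. Now deg[4]=0, deg[7]=3.
Step 4: smallest deg-1 vertex = 5, p_4 = 11. Add edge {5,11}. Now deg[5]=0, deg[11]=1.
Step 5: smallest deg-1 vertex = 6, p_5 = 7. Add edge {6,7}. Now deg[6]=0, deg[7]=2.
Step 6: smallest deg-1 vertex = 8, p_6 = 12. Add edge {8,12}. Now deg[8]=0, deg[12]=1.
Step 7: smallest deg-1 vertex = 11, p_7 = 3. Add edge {3,11}. Now deg[11]=0, deg[3]=1.
Step 8: smallest deg-1 vertex = 3, p_8 = 9. Add edge {3,9}. Now deg[3]=0, deg[9]=1.
Step 9: smallest deg-1 vertex = 9, p_9 = 10. Add edge {9,10}. Now deg[9]=0, deg[10]=1.
Step 10: smallest deg-1 vertex = 10, p_10 = 7. Add edge {7,10}. Now deg[10]=0, deg[7]=1.
Final: two remaining deg-1 vertices are 7, 12. Add edge {7,12}.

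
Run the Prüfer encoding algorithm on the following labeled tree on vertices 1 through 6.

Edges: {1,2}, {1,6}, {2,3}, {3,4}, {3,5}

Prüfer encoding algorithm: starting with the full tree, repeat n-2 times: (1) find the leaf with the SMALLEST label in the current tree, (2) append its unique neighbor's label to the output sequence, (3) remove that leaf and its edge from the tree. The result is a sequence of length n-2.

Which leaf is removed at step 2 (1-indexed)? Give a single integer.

Answer: 5

Derivation:
Step 1: current leaves = {4,5,6}. Remove leaf 4 (neighbor: 3).
Step 2: current leaves = {5,6}. Remove leaf 5 (neighbor: 3).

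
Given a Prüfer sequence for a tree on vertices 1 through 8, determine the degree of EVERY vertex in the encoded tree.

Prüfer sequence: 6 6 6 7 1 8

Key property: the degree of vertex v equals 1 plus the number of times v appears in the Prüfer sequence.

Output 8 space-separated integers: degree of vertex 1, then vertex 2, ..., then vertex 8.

Answer: 2 1 1 1 1 4 2 2

Derivation:
p_1 = 6: count[6] becomes 1
p_2 = 6: count[6] becomes 2
p_3 = 6: count[6] becomes 3
p_4 = 7: count[7] becomes 1
p_5 = 1: count[1] becomes 1
p_6 = 8: count[8] becomes 1
Degrees (1 + count): deg[1]=1+1=2, deg[2]=1+0=1, deg[3]=1+0=1, deg[4]=1+0=1, deg[5]=1+0=1, deg[6]=1+3=4, deg[7]=1+1=2, deg[8]=1+1=2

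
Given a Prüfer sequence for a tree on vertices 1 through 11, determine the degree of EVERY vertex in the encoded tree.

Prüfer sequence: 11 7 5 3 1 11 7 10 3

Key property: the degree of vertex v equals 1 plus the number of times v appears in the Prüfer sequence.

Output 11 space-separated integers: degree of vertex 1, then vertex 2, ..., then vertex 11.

Answer: 2 1 3 1 2 1 3 1 1 2 3

Derivation:
p_1 = 11: count[11] becomes 1
p_2 = 7: count[7] becomes 1
p_3 = 5: count[5] becomes 1
p_4 = 3: count[3] becomes 1
p_5 = 1: count[1] becomes 1
p_6 = 11: count[11] becomes 2
p_7 = 7: count[7] becomes 2
p_8 = 10: count[10] becomes 1
p_9 = 3: count[3] becomes 2
Degrees (1 + count): deg[1]=1+1=2, deg[2]=1+0=1, deg[3]=1+2=3, deg[4]=1+0=1, deg[5]=1+1=2, deg[6]=1+0=1, deg[7]=1+2=3, deg[8]=1+0=1, deg[9]=1+0=1, deg[10]=1+1=2, deg[11]=1+2=3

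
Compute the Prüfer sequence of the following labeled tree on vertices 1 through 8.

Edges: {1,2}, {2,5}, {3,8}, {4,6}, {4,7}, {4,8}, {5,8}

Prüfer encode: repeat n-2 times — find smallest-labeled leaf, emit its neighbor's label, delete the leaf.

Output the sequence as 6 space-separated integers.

Step 1: leaves = {1,3,6,7}. Remove smallest leaf 1, emit neighbor 2.
Step 2: leaves = {2,3,6,7}. Remove smallest leaf 2, emit neighbor 5.
Step 3: leaves = {3,5,6,7}. Remove smallest leaf 3, emit neighbor 8.
Step 4: leaves = {5,6,7}. Remove smallest leaf 5, emit neighbor 8.
Step 5: leaves = {6,7,8}. Remove smallest leaf 6, emit neighbor 4.
Step 6: leaves = {7,8}. Remove smallest leaf 7, emit neighbor 4.
Done: 2 vertices remain (4, 8). Sequence = [2 5 8 8 4 4]

Answer: 2 5 8 8 4 4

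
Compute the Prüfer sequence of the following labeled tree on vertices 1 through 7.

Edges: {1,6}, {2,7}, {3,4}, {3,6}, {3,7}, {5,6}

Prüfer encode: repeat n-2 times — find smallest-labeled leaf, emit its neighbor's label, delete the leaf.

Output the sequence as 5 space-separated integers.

Step 1: leaves = {1,2,4,5}. Remove smallest leaf 1, emit neighbor 6.
Step 2: leaves = {2,4,5}. Remove smallest leaf 2, emit neighbor 7.
Step 3: leaves = {4,5,7}. Remove smallest leaf 4, emit neighbor 3.
Step 4: leaves = {5,7}. Remove smallest leaf 5, emit neighbor 6.
Step 5: leaves = {6,7}. Remove smallest leaf 6, emit neighbor 3.
Done: 2 vertices remain (3, 7). Sequence = [6 7 3 6 3]

Answer: 6 7 3 6 3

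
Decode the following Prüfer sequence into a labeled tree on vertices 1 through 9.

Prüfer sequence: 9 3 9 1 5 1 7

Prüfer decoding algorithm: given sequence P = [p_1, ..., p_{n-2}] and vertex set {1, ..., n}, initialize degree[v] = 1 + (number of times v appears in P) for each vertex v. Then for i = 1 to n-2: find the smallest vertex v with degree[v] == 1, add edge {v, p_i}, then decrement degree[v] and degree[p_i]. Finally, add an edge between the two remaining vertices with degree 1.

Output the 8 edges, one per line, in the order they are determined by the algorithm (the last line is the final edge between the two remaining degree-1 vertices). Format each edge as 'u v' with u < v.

Initial degrees: {1:3, 2:1, 3:2, 4:1, 5:2, 6:1, 7:2, 8:1, 9:3}
Step 1: smallest deg-1 vertex = 2, p_1 = 9. Add edge {2,9}. Now deg[2]=0, deg[9]=2.
Step 2: smallest deg-1 vertex = 4, p_2 = 3. Add edge {3,4}. Now deg[4]=0, deg[3]=1.
Step 3: smallest deg-1 vertex = 3, p_3 = 9. Add edge {3,9}. Now deg[3]=0, deg[9]=1.
Step 4: smallest deg-1 vertex = 6, p_4 = 1. Add edge {1,6}. Now deg[6]=0, deg[1]=2.
Step 5: smallest deg-1 vertex = 8, p_5 = 5. Add edge {5,8}. Now deg[8]=0, deg[5]=1.
Step 6: smallest deg-1 vertex = 5, p_6 = 1. Add edge {1,5}. Now deg[5]=0, deg[1]=1.
Step 7: smallest deg-1 vertex = 1, p_7 = 7. Add edge {1,7}. Now deg[1]=0, deg[7]=1.
Final: two remaining deg-1 vertices are 7, 9. Add edge {7,9}.

Answer: 2 9
3 4
3 9
1 6
5 8
1 5
1 7
7 9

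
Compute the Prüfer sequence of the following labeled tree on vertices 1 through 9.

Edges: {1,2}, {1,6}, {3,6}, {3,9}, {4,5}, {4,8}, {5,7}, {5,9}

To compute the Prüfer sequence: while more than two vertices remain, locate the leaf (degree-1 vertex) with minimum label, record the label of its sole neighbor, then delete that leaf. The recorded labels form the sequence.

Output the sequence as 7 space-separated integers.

Answer: 1 6 3 9 5 4 5

Derivation:
Step 1: leaves = {2,7,8}. Remove smallest leaf 2, emit neighbor 1.
Step 2: leaves = {1,7,8}. Remove smallest leaf 1, emit neighbor 6.
Step 3: leaves = {6,7,8}. Remove smallest leaf 6, emit neighbor 3.
Step 4: leaves = {3,7,8}. Remove smallest leaf 3, emit neighbor 9.
Step 5: leaves = {7,8,9}. Remove smallest leaf 7, emit neighbor 5.
Step 6: leaves = {8,9}. Remove smallest leaf 8, emit neighbor 4.
Step 7: leaves = {4,9}. Remove smallest leaf 4, emit neighbor 5.
Done: 2 vertices remain (5, 9). Sequence = [1 6 3 9 5 4 5]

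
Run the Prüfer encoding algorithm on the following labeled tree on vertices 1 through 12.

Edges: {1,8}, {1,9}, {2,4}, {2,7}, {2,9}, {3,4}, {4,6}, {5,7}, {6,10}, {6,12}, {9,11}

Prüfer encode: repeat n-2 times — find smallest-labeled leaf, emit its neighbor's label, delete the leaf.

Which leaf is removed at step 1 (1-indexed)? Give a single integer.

Step 1: current leaves = {3,5,8,10,11,12}. Remove leaf 3 (neighbor: 4).

Answer: 3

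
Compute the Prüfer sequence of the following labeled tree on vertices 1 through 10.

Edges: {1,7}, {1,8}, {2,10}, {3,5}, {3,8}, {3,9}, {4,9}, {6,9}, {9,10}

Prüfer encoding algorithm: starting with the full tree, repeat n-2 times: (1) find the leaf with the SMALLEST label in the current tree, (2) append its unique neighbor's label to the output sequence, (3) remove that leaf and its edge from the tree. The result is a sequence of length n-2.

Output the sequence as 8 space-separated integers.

Step 1: leaves = {2,4,5,6,7}. Remove smallest leaf 2, emit neighbor 10.
Step 2: leaves = {4,5,6,7,10}. Remove smallest leaf 4, emit neighbor 9.
Step 3: leaves = {5,6,7,10}. Remove smallest leaf 5, emit neighbor 3.
Step 4: leaves = {6,7,10}. Remove smallest leaf 6, emit neighbor 9.
Step 5: leaves = {7,10}. Remove smallest leaf 7, emit neighbor 1.
Step 6: leaves = {1,10}. Remove smallest leaf 1, emit neighbor 8.
Step 7: leaves = {8,10}. Remove smallest leaf 8, emit neighbor 3.
Step 8: leaves = {3,10}. Remove smallest leaf 3, emit neighbor 9.
Done: 2 vertices remain (9, 10). Sequence = [10 9 3 9 1 8 3 9]

Answer: 10 9 3 9 1 8 3 9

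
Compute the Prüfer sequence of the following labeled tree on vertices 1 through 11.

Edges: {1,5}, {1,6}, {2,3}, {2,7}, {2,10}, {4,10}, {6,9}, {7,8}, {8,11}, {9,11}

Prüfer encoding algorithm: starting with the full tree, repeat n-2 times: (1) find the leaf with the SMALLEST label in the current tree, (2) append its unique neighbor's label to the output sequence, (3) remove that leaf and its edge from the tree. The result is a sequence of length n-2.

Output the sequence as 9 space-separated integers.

Answer: 2 10 1 6 9 11 2 7 8

Derivation:
Step 1: leaves = {3,4,5}. Remove smallest leaf 3, emit neighbor 2.
Step 2: leaves = {4,5}. Remove smallest leaf 4, emit neighbor 10.
Step 3: leaves = {5,10}. Remove smallest leaf 5, emit neighbor 1.
Step 4: leaves = {1,10}. Remove smallest leaf 1, emit neighbor 6.
Step 5: leaves = {6,10}. Remove smallest leaf 6, emit neighbor 9.
Step 6: leaves = {9,10}. Remove smallest leaf 9, emit neighbor 11.
Step 7: leaves = {10,11}. Remove smallest leaf 10, emit neighbor 2.
Step 8: leaves = {2,11}. Remove smallest leaf 2, emit neighbor 7.
Step 9: leaves = {7,11}. Remove smallest leaf 7, emit neighbor 8.
Done: 2 vertices remain (8, 11). Sequence = [2 10 1 6 9 11 2 7 8]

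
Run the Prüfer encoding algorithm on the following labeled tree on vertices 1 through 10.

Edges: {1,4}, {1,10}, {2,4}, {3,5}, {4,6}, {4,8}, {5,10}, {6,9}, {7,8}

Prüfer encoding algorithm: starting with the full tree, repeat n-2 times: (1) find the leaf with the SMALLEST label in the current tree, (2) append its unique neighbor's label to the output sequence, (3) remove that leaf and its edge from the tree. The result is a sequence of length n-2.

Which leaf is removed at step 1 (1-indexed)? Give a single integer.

Answer: 2

Derivation:
Step 1: current leaves = {2,3,7,9}. Remove leaf 2 (neighbor: 4).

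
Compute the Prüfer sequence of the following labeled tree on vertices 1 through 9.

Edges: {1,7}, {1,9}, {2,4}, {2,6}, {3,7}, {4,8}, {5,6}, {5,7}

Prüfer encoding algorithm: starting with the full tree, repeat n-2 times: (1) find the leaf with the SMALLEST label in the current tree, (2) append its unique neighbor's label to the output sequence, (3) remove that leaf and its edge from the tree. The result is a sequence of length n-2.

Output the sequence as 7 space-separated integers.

Step 1: leaves = {3,8,9}. Remove smallest leaf 3, emit neighbor 7.
Step 2: leaves = {8,9}. Remove smallest leaf 8, emit neighbor 4.
Step 3: leaves = {4,9}. Remove smallest leaf 4, emit neighbor 2.
Step 4: leaves = {2,9}. Remove smallest leaf 2, emit neighbor 6.
Step 5: leaves = {6,9}. Remove smallest leaf 6, emit neighbor 5.
Step 6: leaves = {5,9}. Remove smallest leaf 5, emit neighbor 7.
Step 7: leaves = {7,9}. Remove smallest leaf 7, emit neighbor 1.
Done: 2 vertices remain (1, 9). Sequence = [7 4 2 6 5 7 1]

Answer: 7 4 2 6 5 7 1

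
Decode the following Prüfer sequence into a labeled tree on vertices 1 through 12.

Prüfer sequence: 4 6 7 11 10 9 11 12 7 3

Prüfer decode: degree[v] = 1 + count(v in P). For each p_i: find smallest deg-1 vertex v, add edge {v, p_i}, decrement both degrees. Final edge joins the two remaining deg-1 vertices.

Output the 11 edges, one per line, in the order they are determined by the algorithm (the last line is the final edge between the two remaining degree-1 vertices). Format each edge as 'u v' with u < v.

Answer: 1 4
2 6
4 7
5 11
6 10
8 9
9 11
10 12
7 11
3 7
3 12

Derivation:
Initial degrees: {1:1, 2:1, 3:2, 4:2, 5:1, 6:2, 7:3, 8:1, 9:2, 10:2, 11:3, 12:2}
Step 1: smallest deg-1 vertex = 1, p_1 = 4. Add edge {1,4}. Now deg[1]=0, deg[4]=1.
Step 2: smallest deg-1 vertex = 2, p_2 = 6. Add edge {2,6}. Now deg[2]=0, deg[6]=1.
Step 3: smallest deg-1 vertex = 4, p_3 = 7. Add edge {4,7}. Now deg[4]=0, deg[7]=2.
Step 4: smallest deg-1 vertex = 5, p_4 = 11. Add edge {5,11}. Now deg[5]=0, deg[11]=2.
Step 5: smallest deg-1 vertex = 6, p_5 = 10. Add edge {6,10}. Now deg[6]=0, deg[10]=1.
Step 6: smallest deg-1 vertex = 8, p_6 = 9. Add edge {8,9}. Now deg[8]=0, deg[9]=1.
Step 7: smallest deg-1 vertex = 9, p_7 = 11. Add edge {9,11}. Now deg[9]=0, deg[11]=1.
Step 8: smallest deg-1 vertex = 10, p_8 = 12. Add edge {10,12}. Now deg[10]=0, deg[12]=1.
Step 9: smallest deg-1 vertex = 11, p_9 = 7. Add edge {7,11}. Now deg[11]=0, deg[7]=1.
Step 10: smallest deg-1 vertex = 7, p_10 = 3. Add edge {3,7}. Now deg[7]=0, deg[3]=1.
Final: two remaining deg-1 vertices are 3, 12. Add edge {3,12}.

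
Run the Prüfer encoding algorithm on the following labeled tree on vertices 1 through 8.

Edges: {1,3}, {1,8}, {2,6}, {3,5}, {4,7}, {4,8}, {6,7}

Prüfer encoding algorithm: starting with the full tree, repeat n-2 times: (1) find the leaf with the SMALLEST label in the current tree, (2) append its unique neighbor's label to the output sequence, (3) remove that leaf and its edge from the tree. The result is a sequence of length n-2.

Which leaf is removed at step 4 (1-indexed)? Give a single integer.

Answer: 1

Derivation:
Step 1: current leaves = {2,5}. Remove leaf 2 (neighbor: 6).
Step 2: current leaves = {5,6}. Remove leaf 5 (neighbor: 3).
Step 3: current leaves = {3,6}. Remove leaf 3 (neighbor: 1).
Step 4: current leaves = {1,6}. Remove leaf 1 (neighbor: 8).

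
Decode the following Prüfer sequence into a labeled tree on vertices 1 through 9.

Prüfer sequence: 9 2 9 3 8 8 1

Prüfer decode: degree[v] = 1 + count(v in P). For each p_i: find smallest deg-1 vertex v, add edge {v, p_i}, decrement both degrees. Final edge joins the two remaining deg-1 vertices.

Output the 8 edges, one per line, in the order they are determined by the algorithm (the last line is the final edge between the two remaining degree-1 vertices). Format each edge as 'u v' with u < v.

Answer: 4 9
2 5
2 9
3 6
3 8
7 8
1 8
1 9

Derivation:
Initial degrees: {1:2, 2:2, 3:2, 4:1, 5:1, 6:1, 7:1, 8:3, 9:3}
Step 1: smallest deg-1 vertex = 4, p_1 = 9. Add edge {4,9}. Now deg[4]=0, deg[9]=2.
Step 2: smallest deg-1 vertex = 5, p_2 = 2. Add edge {2,5}. Now deg[5]=0, deg[2]=1.
Step 3: smallest deg-1 vertex = 2, p_3 = 9. Add edge {2,9}. Now deg[2]=0, deg[9]=1.
Step 4: smallest deg-1 vertex = 6, p_4 = 3. Add edge {3,6}. Now deg[6]=0, deg[3]=1.
Step 5: smallest deg-1 vertex = 3, p_5 = 8. Add edge {3,8}. Now deg[3]=0, deg[8]=2.
Step 6: smallest deg-1 vertex = 7, p_6 = 8. Add edge {7,8}. Now deg[7]=0, deg[8]=1.
Step 7: smallest deg-1 vertex = 8, p_7 = 1. Add edge {1,8}. Now deg[8]=0, deg[1]=1.
Final: two remaining deg-1 vertices are 1, 9. Add edge {1,9}.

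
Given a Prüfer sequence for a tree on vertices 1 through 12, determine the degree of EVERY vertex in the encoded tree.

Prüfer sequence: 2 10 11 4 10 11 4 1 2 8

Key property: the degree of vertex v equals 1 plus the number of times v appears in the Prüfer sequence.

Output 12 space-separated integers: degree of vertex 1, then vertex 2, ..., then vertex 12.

Answer: 2 3 1 3 1 1 1 2 1 3 3 1

Derivation:
p_1 = 2: count[2] becomes 1
p_2 = 10: count[10] becomes 1
p_3 = 11: count[11] becomes 1
p_4 = 4: count[4] becomes 1
p_5 = 10: count[10] becomes 2
p_6 = 11: count[11] becomes 2
p_7 = 4: count[4] becomes 2
p_8 = 1: count[1] becomes 1
p_9 = 2: count[2] becomes 2
p_10 = 8: count[8] becomes 1
Degrees (1 + count): deg[1]=1+1=2, deg[2]=1+2=3, deg[3]=1+0=1, deg[4]=1+2=3, deg[5]=1+0=1, deg[6]=1+0=1, deg[7]=1+0=1, deg[8]=1+1=2, deg[9]=1+0=1, deg[10]=1+2=3, deg[11]=1+2=3, deg[12]=1+0=1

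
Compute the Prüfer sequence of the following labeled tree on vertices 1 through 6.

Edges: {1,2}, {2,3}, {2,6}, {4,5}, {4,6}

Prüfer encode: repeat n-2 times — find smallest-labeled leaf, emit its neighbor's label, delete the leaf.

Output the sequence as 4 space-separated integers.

Step 1: leaves = {1,3,5}. Remove smallest leaf 1, emit neighbor 2.
Step 2: leaves = {3,5}. Remove smallest leaf 3, emit neighbor 2.
Step 3: leaves = {2,5}. Remove smallest leaf 2, emit neighbor 6.
Step 4: leaves = {5,6}. Remove smallest leaf 5, emit neighbor 4.
Done: 2 vertices remain (4, 6). Sequence = [2 2 6 4]

Answer: 2 2 6 4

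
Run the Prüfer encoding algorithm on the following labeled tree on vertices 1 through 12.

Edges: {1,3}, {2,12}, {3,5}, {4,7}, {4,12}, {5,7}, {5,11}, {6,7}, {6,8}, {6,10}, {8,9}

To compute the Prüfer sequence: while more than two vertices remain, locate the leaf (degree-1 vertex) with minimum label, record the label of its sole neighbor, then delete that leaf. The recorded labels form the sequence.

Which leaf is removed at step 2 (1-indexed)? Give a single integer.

Step 1: current leaves = {1,2,9,10,11}. Remove leaf 1 (neighbor: 3).
Step 2: current leaves = {2,3,9,10,11}. Remove leaf 2 (neighbor: 12).

Answer: 2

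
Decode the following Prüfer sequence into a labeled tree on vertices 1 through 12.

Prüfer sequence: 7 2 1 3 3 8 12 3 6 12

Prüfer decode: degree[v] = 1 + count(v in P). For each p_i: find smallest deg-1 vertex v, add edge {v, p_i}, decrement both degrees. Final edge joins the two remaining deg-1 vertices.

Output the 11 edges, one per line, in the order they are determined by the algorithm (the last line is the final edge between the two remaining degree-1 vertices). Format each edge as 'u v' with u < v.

Initial degrees: {1:2, 2:2, 3:4, 4:1, 5:1, 6:2, 7:2, 8:2, 9:1, 10:1, 11:1, 12:3}
Step 1: smallest deg-1 vertex = 4, p_1 = 7. Add edge {4,7}. Now deg[4]=0, deg[7]=1.
Step 2: smallest deg-1 vertex = 5, p_2 = 2. Add edge {2,5}. Now deg[5]=0, deg[2]=1.
Step 3: smallest deg-1 vertex = 2, p_3 = 1. Add edge {1,2}. Now deg[2]=0, deg[1]=1.
Step 4: smallest deg-1 vertex = 1, p_4 = 3. Add edge {1,3}. Now deg[1]=0, deg[3]=3.
Step 5: smallest deg-1 vertex = 7, p_5 = 3. Add edge {3,7}. Now deg[7]=0, deg[3]=2.
Step 6: smallest deg-1 vertex = 9, p_6 = 8. Add edge {8,9}. Now deg[9]=0, deg[8]=1.
Step 7: smallest deg-1 vertex = 8, p_7 = 12. Add edge {8,12}. Now deg[8]=0, deg[12]=2.
Step 8: smallest deg-1 vertex = 10, p_8 = 3. Add edge {3,10}. Now deg[10]=0, deg[3]=1.
Step 9: smallest deg-1 vertex = 3, p_9 = 6. Add edge {3,6}. Now deg[3]=0, deg[6]=1.
Step 10: smallest deg-1 vertex = 6, p_10 = 12. Add edge {6,12}. Now deg[6]=0, deg[12]=1.
Final: two remaining deg-1 vertices are 11, 12. Add edge {11,12}.

Answer: 4 7
2 5
1 2
1 3
3 7
8 9
8 12
3 10
3 6
6 12
11 12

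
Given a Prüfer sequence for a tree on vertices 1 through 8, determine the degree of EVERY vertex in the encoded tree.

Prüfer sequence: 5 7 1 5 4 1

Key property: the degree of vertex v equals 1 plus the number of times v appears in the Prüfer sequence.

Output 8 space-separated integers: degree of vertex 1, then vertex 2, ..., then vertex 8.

Answer: 3 1 1 2 3 1 2 1

Derivation:
p_1 = 5: count[5] becomes 1
p_2 = 7: count[7] becomes 1
p_3 = 1: count[1] becomes 1
p_4 = 5: count[5] becomes 2
p_5 = 4: count[4] becomes 1
p_6 = 1: count[1] becomes 2
Degrees (1 + count): deg[1]=1+2=3, deg[2]=1+0=1, deg[3]=1+0=1, deg[4]=1+1=2, deg[5]=1+2=3, deg[6]=1+0=1, deg[7]=1+1=2, deg[8]=1+0=1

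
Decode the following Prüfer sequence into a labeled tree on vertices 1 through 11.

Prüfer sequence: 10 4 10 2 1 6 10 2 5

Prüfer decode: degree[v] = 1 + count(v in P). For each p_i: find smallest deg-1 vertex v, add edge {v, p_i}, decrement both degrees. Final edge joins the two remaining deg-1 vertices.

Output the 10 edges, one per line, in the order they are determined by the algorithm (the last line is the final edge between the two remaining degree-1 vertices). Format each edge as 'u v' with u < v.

Answer: 3 10
4 7
4 10
2 8
1 9
1 6
6 10
2 10
2 5
5 11

Derivation:
Initial degrees: {1:2, 2:3, 3:1, 4:2, 5:2, 6:2, 7:1, 8:1, 9:1, 10:4, 11:1}
Step 1: smallest deg-1 vertex = 3, p_1 = 10. Add edge {3,10}. Now deg[3]=0, deg[10]=3.
Step 2: smallest deg-1 vertex = 7, p_2 = 4. Add edge {4,7}. Now deg[7]=0, deg[4]=1.
Step 3: smallest deg-1 vertex = 4, p_3 = 10. Add edge {4,10}. Now deg[4]=0, deg[10]=2.
Step 4: smallest deg-1 vertex = 8, p_4 = 2. Add edge {2,8}. Now deg[8]=0, deg[2]=2.
Step 5: smallest deg-1 vertex = 9, p_5 = 1. Add edge {1,9}. Now deg[9]=0, deg[1]=1.
Step 6: smallest deg-1 vertex = 1, p_6 = 6. Add edge {1,6}. Now deg[1]=0, deg[6]=1.
Step 7: smallest deg-1 vertex = 6, p_7 = 10. Add edge {6,10}. Now deg[6]=0, deg[10]=1.
Step 8: smallest deg-1 vertex = 10, p_8 = 2. Add edge {2,10}. Now deg[10]=0, deg[2]=1.
Step 9: smallest deg-1 vertex = 2, p_9 = 5. Add edge {2,5}. Now deg[2]=0, deg[5]=1.
Final: two remaining deg-1 vertices are 5, 11. Add edge {5,11}.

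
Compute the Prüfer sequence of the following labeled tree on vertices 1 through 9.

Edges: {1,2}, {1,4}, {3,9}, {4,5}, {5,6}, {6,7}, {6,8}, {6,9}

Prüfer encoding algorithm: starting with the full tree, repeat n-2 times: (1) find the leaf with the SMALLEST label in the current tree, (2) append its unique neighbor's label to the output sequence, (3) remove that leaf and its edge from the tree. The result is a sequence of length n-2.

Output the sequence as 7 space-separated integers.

Step 1: leaves = {2,3,7,8}. Remove smallest leaf 2, emit neighbor 1.
Step 2: leaves = {1,3,7,8}. Remove smallest leaf 1, emit neighbor 4.
Step 3: leaves = {3,4,7,8}. Remove smallest leaf 3, emit neighbor 9.
Step 4: leaves = {4,7,8,9}. Remove smallest leaf 4, emit neighbor 5.
Step 5: leaves = {5,7,8,9}. Remove smallest leaf 5, emit neighbor 6.
Step 6: leaves = {7,8,9}. Remove smallest leaf 7, emit neighbor 6.
Step 7: leaves = {8,9}. Remove smallest leaf 8, emit neighbor 6.
Done: 2 vertices remain (6, 9). Sequence = [1 4 9 5 6 6 6]

Answer: 1 4 9 5 6 6 6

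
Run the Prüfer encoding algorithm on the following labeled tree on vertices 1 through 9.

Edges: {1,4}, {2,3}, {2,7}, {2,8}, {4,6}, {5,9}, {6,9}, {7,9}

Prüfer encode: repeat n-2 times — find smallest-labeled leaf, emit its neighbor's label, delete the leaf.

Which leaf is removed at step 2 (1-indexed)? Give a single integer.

Answer: 3

Derivation:
Step 1: current leaves = {1,3,5,8}. Remove leaf 1 (neighbor: 4).
Step 2: current leaves = {3,4,5,8}. Remove leaf 3 (neighbor: 2).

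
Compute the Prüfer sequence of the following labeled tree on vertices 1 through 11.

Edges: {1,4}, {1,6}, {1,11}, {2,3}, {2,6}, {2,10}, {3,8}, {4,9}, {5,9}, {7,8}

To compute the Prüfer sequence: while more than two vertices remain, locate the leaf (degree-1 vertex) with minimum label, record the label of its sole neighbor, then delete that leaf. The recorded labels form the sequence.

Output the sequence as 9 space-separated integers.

Step 1: leaves = {5,7,10,11}. Remove smallest leaf 5, emit neighbor 9.
Step 2: leaves = {7,9,10,11}. Remove smallest leaf 7, emit neighbor 8.
Step 3: leaves = {8,9,10,11}. Remove smallest leaf 8, emit neighbor 3.
Step 4: leaves = {3,9,10,11}. Remove smallest leaf 3, emit neighbor 2.
Step 5: leaves = {9,10,11}. Remove smallest leaf 9, emit neighbor 4.
Step 6: leaves = {4,10,11}. Remove smallest leaf 4, emit neighbor 1.
Step 7: leaves = {10,11}. Remove smallest leaf 10, emit neighbor 2.
Step 8: leaves = {2,11}. Remove smallest leaf 2, emit neighbor 6.
Step 9: leaves = {6,11}. Remove smallest leaf 6, emit neighbor 1.
Done: 2 vertices remain (1, 11). Sequence = [9 8 3 2 4 1 2 6 1]

Answer: 9 8 3 2 4 1 2 6 1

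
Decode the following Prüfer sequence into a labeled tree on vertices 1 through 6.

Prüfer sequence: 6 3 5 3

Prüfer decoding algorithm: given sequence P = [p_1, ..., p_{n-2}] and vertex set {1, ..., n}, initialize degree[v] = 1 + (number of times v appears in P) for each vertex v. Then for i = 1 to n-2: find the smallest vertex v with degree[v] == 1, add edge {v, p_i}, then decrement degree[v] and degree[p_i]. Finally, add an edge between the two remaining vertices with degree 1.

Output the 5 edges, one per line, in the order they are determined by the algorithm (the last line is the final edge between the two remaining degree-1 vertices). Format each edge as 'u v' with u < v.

Answer: 1 6
2 3
4 5
3 5
3 6

Derivation:
Initial degrees: {1:1, 2:1, 3:3, 4:1, 5:2, 6:2}
Step 1: smallest deg-1 vertex = 1, p_1 = 6. Add edge {1,6}. Now deg[1]=0, deg[6]=1.
Step 2: smallest deg-1 vertex = 2, p_2 = 3. Add edge {2,3}. Now deg[2]=0, deg[3]=2.
Step 3: smallest deg-1 vertex = 4, p_3 = 5. Add edge {4,5}. Now deg[4]=0, deg[5]=1.
Step 4: smallest deg-1 vertex = 5, p_4 = 3. Add edge {3,5}. Now deg[5]=0, deg[3]=1.
Final: two remaining deg-1 vertices are 3, 6. Add edge {3,6}.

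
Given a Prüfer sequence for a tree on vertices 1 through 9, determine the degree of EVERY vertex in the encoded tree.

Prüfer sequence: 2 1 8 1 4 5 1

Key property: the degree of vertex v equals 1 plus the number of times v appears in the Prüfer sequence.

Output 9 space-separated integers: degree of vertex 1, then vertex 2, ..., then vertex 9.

p_1 = 2: count[2] becomes 1
p_2 = 1: count[1] becomes 1
p_3 = 8: count[8] becomes 1
p_4 = 1: count[1] becomes 2
p_5 = 4: count[4] becomes 1
p_6 = 5: count[5] becomes 1
p_7 = 1: count[1] becomes 3
Degrees (1 + count): deg[1]=1+3=4, deg[2]=1+1=2, deg[3]=1+0=1, deg[4]=1+1=2, deg[5]=1+1=2, deg[6]=1+0=1, deg[7]=1+0=1, deg[8]=1+1=2, deg[9]=1+0=1

Answer: 4 2 1 2 2 1 1 2 1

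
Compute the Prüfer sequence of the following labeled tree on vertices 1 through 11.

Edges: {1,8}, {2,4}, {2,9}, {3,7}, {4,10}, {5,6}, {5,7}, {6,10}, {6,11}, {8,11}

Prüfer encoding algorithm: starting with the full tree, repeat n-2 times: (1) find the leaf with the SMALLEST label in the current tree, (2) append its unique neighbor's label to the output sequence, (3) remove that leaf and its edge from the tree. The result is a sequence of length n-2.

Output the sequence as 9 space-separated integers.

Step 1: leaves = {1,3,9}. Remove smallest leaf 1, emit neighbor 8.
Step 2: leaves = {3,8,9}. Remove smallest leaf 3, emit neighbor 7.
Step 3: leaves = {7,8,9}. Remove smallest leaf 7, emit neighbor 5.
Step 4: leaves = {5,8,9}. Remove smallest leaf 5, emit neighbor 6.
Step 5: leaves = {8,9}. Remove smallest leaf 8, emit neighbor 11.
Step 6: leaves = {9,11}. Remove smallest leaf 9, emit neighbor 2.
Step 7: leaves = {2,11}. Remove smallest leaf 2, emit neighbor 4.
Step 8: leaves = {4,11}. Remove smallest leaf 4, emit neighbor 10.
Step 9: leaves = {10,11}. Remove smallest leaf 10, emit neighbor 6.
Done: 2 vertices remain (6, 11). Sequence = [8 7 5 6 11 2 4 10 6]

Answer: 8 7 5 6 11 2 4 10 6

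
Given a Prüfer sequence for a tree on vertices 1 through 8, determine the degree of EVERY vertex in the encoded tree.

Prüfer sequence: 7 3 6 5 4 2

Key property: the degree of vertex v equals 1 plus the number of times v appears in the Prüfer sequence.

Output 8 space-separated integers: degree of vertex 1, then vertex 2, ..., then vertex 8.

Answer: 1 2 2 2 2 2 2 1

Derivation:
p_1 = 7: count[7] becomes 1
p_2 = 3: count[3] becomes 1
p_3 = 6: count[6] becomes 1
p_4 = 5: count[5] becomes 1
p_5 = 4: count[4] becomes 1
p_6 = 2: count[2] becomes 1
Degrees (1 + count): deg[1]=1+0=1, deg[2]=1+1=2, deg[3]=1+1=2, deg[4]=1+1=2, deg[5]=1+1=2, deg[6]=1+1=2, deg[7]=1+1=2, deg[8]=1+0=1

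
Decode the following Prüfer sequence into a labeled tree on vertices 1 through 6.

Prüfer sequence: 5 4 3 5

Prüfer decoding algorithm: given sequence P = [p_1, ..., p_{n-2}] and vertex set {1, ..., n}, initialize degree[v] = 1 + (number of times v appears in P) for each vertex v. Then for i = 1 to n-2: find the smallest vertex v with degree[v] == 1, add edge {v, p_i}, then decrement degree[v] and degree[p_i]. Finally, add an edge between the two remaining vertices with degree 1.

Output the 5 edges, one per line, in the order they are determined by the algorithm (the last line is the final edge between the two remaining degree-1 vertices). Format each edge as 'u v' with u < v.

Initial degrees: {1:1, 2:1, 3:2, 4:2, 5:3, 6:1}
Step 1: smallest deg-1 vertex = 1, p_1 = 5. Add edge {1,5}. Now deg[1]=0, deg[5]=2.
Step 2: smallest deg-1 vertex = 2, p_2 = 4. Add edge {2,4}. Now deg[2]=0, deg[4]=1.
Step 3: smallest deg-1 vertex = 4, p_3 = 3. Add edge {3,4}. Now deg[4]=0, deg[3]=1.
Step 4: smallest deg-1 vertex = 3, p_4 = 5. Add edge {3,5}. Now deg[3]=0, deg[5]=1.
Final: two remaining deg-1 vertices are 5, 6. Add edge {5,6}.

Answer: 1 5
2 4
3 4
3 5
5 6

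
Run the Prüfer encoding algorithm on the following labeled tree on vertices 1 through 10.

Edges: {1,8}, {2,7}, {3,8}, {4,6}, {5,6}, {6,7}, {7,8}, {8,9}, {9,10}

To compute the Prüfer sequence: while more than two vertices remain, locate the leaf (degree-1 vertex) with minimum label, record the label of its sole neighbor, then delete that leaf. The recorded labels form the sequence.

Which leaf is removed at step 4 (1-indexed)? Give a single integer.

Answer: 4

Derivation:
Step 1: current leaves = {1,2,3,4,5,10}. Remove leaf 1 (neighbor: 8).
Step 2: current leaves = {2,3,4,5,10}. Remove leaf 2 (neighbor: 7).
Step 3: current leaves = {3,4,5,10}. Remove leaf 3 (neighbor: 8).
Step 4: current leaves = {4,5,10}. Remove leaf 4 (neighbor: 6).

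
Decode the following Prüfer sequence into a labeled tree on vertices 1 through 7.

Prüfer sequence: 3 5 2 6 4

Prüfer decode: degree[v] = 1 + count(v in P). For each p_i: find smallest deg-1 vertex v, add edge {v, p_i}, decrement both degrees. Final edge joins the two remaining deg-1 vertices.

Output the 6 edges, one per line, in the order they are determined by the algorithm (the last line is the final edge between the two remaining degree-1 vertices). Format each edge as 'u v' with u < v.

Answer: 1 3
3 5
2 5
2 6
4 6
4 7

Derivation:
Initial degrees: {1:1, 2:2, 3:2, 4:2, 5:2, 6:2, 7:1}
Step 1: smallest deg-1 vertex = 1, p_1 = 3. Add edge {1,3}. Now deg[1]=0, deg[3]=1.
Step 2: smallest deg-1 vertex = 3, p_2 = 5. Add edge {3,5}. Now deg[3]=0, deg[5]=1.
Step 3: smallest deg-1 vertex = 5, p_3 = 2. Add edge {2,5}. Now deg[5]=0, deg[2]=1.
Step 4: smallest deg-1 vertex = 2, p_4 = 6. Add edge {2,6}. Now deg[2]=0, deg[6]=1.
Step 5: smallest deg-1 vertex = 6, p_5 = 4. Add edge {4,6}. Now deg[6]=0, deg[4]=1.
Final: two remaining deg-1 vertices are 4, 7. Add edge {4,7}.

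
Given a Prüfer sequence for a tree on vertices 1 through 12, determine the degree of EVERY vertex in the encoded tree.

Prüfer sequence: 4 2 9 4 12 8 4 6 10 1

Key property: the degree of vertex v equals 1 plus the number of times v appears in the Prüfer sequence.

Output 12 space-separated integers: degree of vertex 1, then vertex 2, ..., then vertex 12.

Answer: 2 2 1 4 1 2 1 2 2 2 1 2

Derivation:
p_1 = 4: count[4] becomes 1
p_2 = 2: count[2] becomes 1
p_3 = 9: count[9] becomes 1
p_4 = 4: count[4] becomes 2
p_5 = 12: count[12] becomes 1
p_6 = 8: count[8] becomes 1
p_7 = 4: count[4] becomes 3
p_8 = 6: count[6] becomes 1
p_9 = 10: count[10] becomes 1
p_10 = 1: count[1] becomes 1
Degrees (1 + count): deg[1]=1+1=2, deg[2]=1+1=2, deg[3]=1+0=1, deg[4]=1+3=4, deg[5]=1+0=1, deg[6]=1+1=2, deg[7]=1+0=1, deg[8]=1+1=2, deg[9]=1+1=2, deg[10]=1+1=2, deg[11]=1+0=1, deg[12]=1+1=2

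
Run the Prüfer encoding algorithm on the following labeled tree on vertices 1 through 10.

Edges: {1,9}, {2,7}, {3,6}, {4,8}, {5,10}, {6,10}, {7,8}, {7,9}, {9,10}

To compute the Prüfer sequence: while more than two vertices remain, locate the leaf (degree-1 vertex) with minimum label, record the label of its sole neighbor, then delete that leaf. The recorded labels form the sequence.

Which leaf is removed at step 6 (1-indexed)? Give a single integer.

Step 1: current leaves = {1,2,3,4,5}. Remove leaf 1 (neighbor: 9).
Step 2: current leaves = {2,3,4,5}. Remove leaf 2 (neighbor: 7).
Step 3: current leaves = {3,4,5}. Remove leaf 3 (neighbor: 6).
Step 4: current leaves = {4,5,6}. Remove leaf 4 (neighbor: 8).
Step 5: current leaves = {5,6,8}. Remove leaf 5 (neighbor: 10).
Step 6: current leaves = {6,8}. Remove leaf 6 (neighbor: 10).

Answer: 6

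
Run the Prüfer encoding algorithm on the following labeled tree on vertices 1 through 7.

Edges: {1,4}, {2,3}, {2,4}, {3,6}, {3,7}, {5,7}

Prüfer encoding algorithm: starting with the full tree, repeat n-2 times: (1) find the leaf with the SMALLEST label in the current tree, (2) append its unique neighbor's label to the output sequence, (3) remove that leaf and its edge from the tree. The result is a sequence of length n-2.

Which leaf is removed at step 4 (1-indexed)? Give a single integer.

Step 1: current leaves = {1,5,6}. Remove leaf 1 (neighbor: 4).
Step 2: current leaves = {4,5,6}. Remove leaf 4 (neighbor: 2).
Step 3: current leaves = {2,5,6}. Remove leaf 2 (neighbor: 3).
Step 4: current leaves = {5,6}. Remove leaf 5 (neighbor: 7).

Answer: 5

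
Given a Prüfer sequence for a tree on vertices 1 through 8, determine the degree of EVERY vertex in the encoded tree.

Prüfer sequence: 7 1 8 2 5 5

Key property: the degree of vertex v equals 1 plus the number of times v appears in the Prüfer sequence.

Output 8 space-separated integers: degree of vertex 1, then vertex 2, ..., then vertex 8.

Answer: 2 2 1 1 3 1 2 2

Derivation:
p_1 = 7: count[7] becomes 1
p_2 = 1: count[1] becomes 1
p_3 = 8: count[8] becomes 1
p_4 = 2: count[2] becomes 1
p_5 = 5: count[5] becomes 1
p_6 = 5: count[5] becomes 2
Degrees (1 + count): deg[1]=1+1=2, deg[2]=1+1=2, deg[3]=1+0=1, deg[4]=1+0=1, deg[5]=1+2=3, deg[6]=1+0=1, deg[7]=1+1=2, deg[8]=1+1=2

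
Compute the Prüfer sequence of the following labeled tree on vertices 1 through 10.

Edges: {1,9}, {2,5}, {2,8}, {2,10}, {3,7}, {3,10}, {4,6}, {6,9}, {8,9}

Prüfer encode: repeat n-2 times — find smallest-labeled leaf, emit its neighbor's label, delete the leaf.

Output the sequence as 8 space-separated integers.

Step 1: leaves = {1,4,5,7}. Remove smallest leaf 1, emit neighbor 9.
Step 2: leaves = {4,5,7}. Remove smallest leaf 4, emit neighbor 6.
Step 3: leaves = {5,6,7}. Remove smallest leaf 5, emit neighbor 2.
Step 4: leaves = {6,7}. Remove smallest leaf 6, emit neighbor 9.
Step 5: leaves = {7,9}. Remove smallest leaf 7, emit neighbor 3.
Step 6: leaves = {3,9}. Remove smallest leaf 3, emit neighbor 10.
Step 7: leaves = {9,10}. Remove smallest leaf 9, emit neighbor 8.
Step 8: leaves = {8,10}. Remove smallest leaf 8, emit neighbor 2.
Done: 2 vertices remain (2, 10). Sequence = [9 6 2 9 3 10 8 2]

Answer: 9 6 2 9 3 10 8 2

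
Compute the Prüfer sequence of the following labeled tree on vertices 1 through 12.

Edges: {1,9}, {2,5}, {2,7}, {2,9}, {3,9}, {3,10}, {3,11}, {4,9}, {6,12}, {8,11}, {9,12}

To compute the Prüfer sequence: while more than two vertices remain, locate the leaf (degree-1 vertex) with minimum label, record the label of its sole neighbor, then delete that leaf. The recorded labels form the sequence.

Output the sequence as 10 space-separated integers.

Answer: 9 9 2 12 2 9 11 3 3 9

Derivation:
Step 1: leaves = {1,4,5,6,7,8,10}. Remove smallest leaf 1, emit neighbor 9.
Step 2: leaves = {4,5,6,7,8,10}. Remove smallest leaf 4, emit neighbor 9.
Step 3: leaves = {5,6,7,8,10}. Remove smallest leaf 5, emit neighbor 2.
Step 4: leaves = {6,7,8,10}. Remove smallest leaf 6, emit neighbor 12.
Step 5: leaves = {7,8,10,12}. Remove smallest leaf 7, emit neighbor 2.
Step 6: leaves = {2,8,10,12}. Remove smallest leaf 2, emit neighbor 9.
Step 7: leaves = {8,10,12}. Remove smallest leaf 8, emit neighbor 11.
Step 8: leaves = {10,11,12}. Remove smallest leaf 10, emit neighbor 3.
Step 9: leaves = {11,12}. Remove smallest leaf 11, emit neighbor 3.
Step 10: leaves = {3,12}. Remove smallest leaf 3, emit neighbor 9.
Done: 2 vertices remain (9, 12). Sequence = [9 9 2 12 2 9 11 3 3 9]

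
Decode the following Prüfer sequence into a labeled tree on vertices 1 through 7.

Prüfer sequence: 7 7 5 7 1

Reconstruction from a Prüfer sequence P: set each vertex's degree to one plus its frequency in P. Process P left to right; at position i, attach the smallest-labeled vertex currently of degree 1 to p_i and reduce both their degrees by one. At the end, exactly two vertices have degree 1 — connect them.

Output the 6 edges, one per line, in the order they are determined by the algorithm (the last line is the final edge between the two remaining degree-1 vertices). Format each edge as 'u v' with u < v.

Answer: 2 7
3 7
4 5
5 7
1 6
1 7

Derivation:
Initial degrees: {1:2, 2:1, 3:1, 4:1, 5:2, 6:1, 7:4}
Step 1: smallest deg-1 vertex = 2, p_1 = 7. Add edge {2,7}. Now deg[2]=0, deg[7]=3.
Step 2: smallest deg-1 vertex = 3, p_2 = 7. Add edge {3,7}. Now deg[3]=0, deg[7]=2.
Step 3: smallest deg-1 vertex = 4, p_3 = 5. Add edge {4,5}. Now deg[4]=0, deg[5]=1.
Step 4: smallest deg-1 vertex = 5, p_4 = 7. Add edge {5,7}. Now deg[5]=0, deg[7]=1.
Step 5: smallest deg-1 vertex = 6, p_5 = 1. Add edge {1,6}. Now deg[6]=0, deg[1]=1.
Final: two remaining deg-1 vertices are 1, 7. Add edge {1,7}.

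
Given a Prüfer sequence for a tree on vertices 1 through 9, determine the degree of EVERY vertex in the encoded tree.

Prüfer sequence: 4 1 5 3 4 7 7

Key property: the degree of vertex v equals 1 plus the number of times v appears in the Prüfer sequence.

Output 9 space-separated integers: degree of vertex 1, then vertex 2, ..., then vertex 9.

Answer: 2 1 2 3 2 1 3 1 1

Derivation:
p_1 = 4: count[4] becomes 1
p_2 = 1: count[1] becomes 1
p_3 = 5: count[5] becomes 1
p_4 = 3: count[3] becomes 1
p_5 = 4: count[4] becomes 2
p_6 = 7: count[7] becomes 1
p_7 = 7: count[7] becomes 2
Degrees (1 + count): deg[1]=1+1=2, deg[2]=1+0=1, deg[3]=1+1=2, deg[4]=1+2=3, deg[5]=1+1=2, deg[6]=1+0=1, deg[7]=1+2=3, deg[8]=1+0=1, deg[9]=1+0=1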